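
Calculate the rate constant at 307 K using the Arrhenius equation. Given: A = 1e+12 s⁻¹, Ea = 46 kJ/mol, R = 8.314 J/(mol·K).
1.49e+04 s⁻¹

k = A·exp(-Ea/(R·T)) = 1e+12·exp(-46000/(8.314·307)) = 1e+12·exp(-18.0223) = 1e+12·1.4895e-08 = 1.49e+04 s⁻¹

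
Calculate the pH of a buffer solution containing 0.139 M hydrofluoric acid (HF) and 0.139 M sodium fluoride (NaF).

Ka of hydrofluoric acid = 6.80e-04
pH = 3.17

pKa = -log(6.80e-04) = 3.17. pH = pKa + log([A⁻]/[HA]) = 3.17 + log(0.139/0.139)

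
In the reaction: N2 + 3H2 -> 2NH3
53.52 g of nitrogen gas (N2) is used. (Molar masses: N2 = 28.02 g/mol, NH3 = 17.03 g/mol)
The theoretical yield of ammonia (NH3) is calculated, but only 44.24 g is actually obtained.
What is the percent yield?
Moles of N2 = 53.52 g ÷ 28.02 g/mol = 1.91006 mol
Mole ratio: 2 mol NH3 / 1 mol N2
Moles of NH3 = 1.91006 × (2/1) = 3.82013 mol
Theoretical yield = 3.82013 mol × 17.03 g/mol = 65.057 g
Actual yield = 44.24 g
Percent yield = (44.24 / 65.057) × 100% = 68.0%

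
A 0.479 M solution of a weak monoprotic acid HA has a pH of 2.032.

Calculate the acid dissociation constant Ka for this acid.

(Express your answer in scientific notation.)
K_a = 1.84e-04

[H⁺] = 10^(−pH) = 10^(−2.032) = 9.290e-03 M. For HA ⇌ H⁺ + A⁻, Ka = x²/(C − x) = (9.290e-03)²/(0.479 − 9.290e-03) = 1.84e-04.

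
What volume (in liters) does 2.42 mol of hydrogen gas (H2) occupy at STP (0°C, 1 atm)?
At STP, 1 mol of gas occupies 22.4 L
Volume = 2.42 mol × 22.4 L/mol = 54.21 L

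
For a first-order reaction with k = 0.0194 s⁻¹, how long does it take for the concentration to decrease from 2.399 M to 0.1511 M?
142.52 s

From ln[A] = ln[A]₀ - k·t: t = ln([A]₀/[A])/k = ln(2.399/0.1511)/0.0194 = ln(15.8769)/0.0194 = 2.7649/0.0194 = 142.52 s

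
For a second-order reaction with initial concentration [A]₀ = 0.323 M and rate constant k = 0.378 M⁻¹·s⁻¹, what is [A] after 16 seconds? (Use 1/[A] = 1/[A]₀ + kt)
0.1094 M

1/[A] = 1/[A]₀ + k·t = 1/0.323 + (0.378)·(16) = 3.0960 + 6.0480 = 9.1440
[A] = 1/9.1440 = 0.1094 M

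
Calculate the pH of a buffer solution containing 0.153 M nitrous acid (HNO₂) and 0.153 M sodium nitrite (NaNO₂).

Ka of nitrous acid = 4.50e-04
pH = 3.35

pKa = -log(4.50e-04) = 3.35. pH = pKa + log([A⁻]/[HA]) = 3.35 + log(0.153/0.153)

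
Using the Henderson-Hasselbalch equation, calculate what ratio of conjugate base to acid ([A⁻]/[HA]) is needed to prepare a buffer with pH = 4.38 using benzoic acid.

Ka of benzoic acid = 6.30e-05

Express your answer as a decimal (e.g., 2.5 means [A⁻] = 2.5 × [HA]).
[A⁻]/[HA] = 1.511

pKa = −log(6.30e-05) = 4.2007. pH = pKa + log([A⁻]/[HA]). 4.38 = 4.2007 + log(ratio). log(ratio) = 4.38 − 4.2007 = 0.1793. ratio = 10^(0.1793) = 1.511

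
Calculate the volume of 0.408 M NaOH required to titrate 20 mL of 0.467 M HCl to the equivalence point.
V_{base} = 22.9 mL

At equivalence: moles acid = moles base.
moles HCl = 0.467 M × 0.02 L = 0.00934 mol
V_NaOH = 0.00934 mol ÷ 0.408 M = 0.02289 L = 22.9 mL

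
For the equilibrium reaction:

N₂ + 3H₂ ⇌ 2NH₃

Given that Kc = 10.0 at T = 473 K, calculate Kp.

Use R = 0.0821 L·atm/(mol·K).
K_p = 0.0066

Δn = (moles gaseous products) − (moles gaseous reactants) = -2
T = 473 K; RT = 0.0821 × 473 = 38.8333
Kp = Kc·(RT)^Δn = 10.0 × (38.8333)^-2 = 10.0 × 0.000663119 = 0.0066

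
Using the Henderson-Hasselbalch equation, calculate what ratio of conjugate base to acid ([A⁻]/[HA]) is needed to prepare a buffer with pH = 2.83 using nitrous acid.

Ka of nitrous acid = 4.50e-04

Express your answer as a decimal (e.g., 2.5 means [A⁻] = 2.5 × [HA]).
[A⁻]/[HA] = 0.304

pKa = −log(4.50e-04) = 3.3468. pH = pKa + log([A⁻]/[HA]). 2.83 = 3.3468 + log(ratio). log(ratio) = 2.83 − 3.3468 = -0.5168. ratio = 10^(-0.5168) = 0.304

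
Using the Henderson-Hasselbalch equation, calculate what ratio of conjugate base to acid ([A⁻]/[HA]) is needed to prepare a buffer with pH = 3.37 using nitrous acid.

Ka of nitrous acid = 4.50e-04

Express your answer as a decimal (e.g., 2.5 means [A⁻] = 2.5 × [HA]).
[A⁻]/[HA] = 1.055

pKa = −log(4.50e-04) = 3.3468. pH = pKa + log([A⁻]/[HA]). 3.37 = 3.3468 + log(ratio). log(ratio) = 3.37 − 3.3468 = 0.0232. ratio = 10^(0.0232) = 1.055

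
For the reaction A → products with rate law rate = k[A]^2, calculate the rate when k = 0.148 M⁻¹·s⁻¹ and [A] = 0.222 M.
0.007294 M/s

rate = k·[A]^2 = 0.148·(0.222)^2 = 0.148·0.049284 = 0.007294 M/s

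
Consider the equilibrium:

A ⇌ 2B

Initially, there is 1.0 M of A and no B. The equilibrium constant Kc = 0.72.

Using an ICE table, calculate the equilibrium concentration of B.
[B] = 0.687 M

ICE: [A] = 1.0 − x, [B] = 2x.
Kc = (2x)²/(1.0 − x) = 0.72 ⇒ 4x² + 0.72x − 0.72 = 0.
x = (−0.72 + √(0.72² + 4·4·0.72))/(2·4) = (−0.72 + √12.038)/8 = 0.3437.
[B] = 2x = 0.687 M.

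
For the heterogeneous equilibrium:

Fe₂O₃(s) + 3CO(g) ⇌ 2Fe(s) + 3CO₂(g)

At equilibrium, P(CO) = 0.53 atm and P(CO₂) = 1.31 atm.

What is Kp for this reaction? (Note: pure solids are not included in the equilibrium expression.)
K_p = 15.100

Solids (Fe₂O₃, Fe) are excluded.
Kp = P(CO₂)³/P(CO)³ = (1.31)³/(0.53)³ = 2.248/0.1489 = 15.100.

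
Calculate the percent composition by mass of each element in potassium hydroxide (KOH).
K: 69.68%, O: 28.52%, H: 1.80%

Molar mass of KOH = 56.11 g/mol
% K = (1 × 39.1) / 56.11 × 100% = 39.1 / 56.11 × 100% = 69.68%
% O = (1 × 16.0) / 56.11 × 100% = 16 / 56.11 × 100% = 28.52%
% H = (1 × 1.008) / 56.11 × 100% = 1.008 / 56.11 × 100% = 1.80%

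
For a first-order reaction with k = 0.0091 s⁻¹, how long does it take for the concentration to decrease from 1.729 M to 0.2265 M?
223.36 s

From ln[A] = ln[A]₀ - k·t: t = ln([A]₀/[A])/k = ln(1.729/0.2265)/0.0091 = ln(7.6336)/0.0091 = 2.0326/0.0091 = 223.36 s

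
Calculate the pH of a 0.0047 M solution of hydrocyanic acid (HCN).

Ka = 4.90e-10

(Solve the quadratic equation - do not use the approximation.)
pH = 5.82

x² + Ka×x - Ka×C = 0. Using quadratic formula: [H⁺] = 1.5173e-06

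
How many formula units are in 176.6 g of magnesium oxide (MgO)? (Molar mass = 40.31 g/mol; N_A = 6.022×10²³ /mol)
Moles = 176.6 g ÷ 40.31 g/mol = 4.38105 mol
Formula units = 4.38105 mol × 6.022×10²³ /mol = 2.638e+24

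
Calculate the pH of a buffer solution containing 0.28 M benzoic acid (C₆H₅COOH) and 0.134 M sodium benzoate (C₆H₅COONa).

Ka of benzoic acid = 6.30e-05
pH = 3.88

pKa = -log(6.30e-05) = 4.20. pH = pKa + log([A⁻]/[HA]) = 4.20 + log(0.134/0.28)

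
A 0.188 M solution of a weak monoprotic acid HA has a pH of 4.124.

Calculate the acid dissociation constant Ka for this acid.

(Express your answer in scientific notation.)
K_a = 3.01e-08

[H⁺] = 10^(−pH) = 10^(−4.124) = 7.516e-05 M. For HA ⇌ H⁺ + A⁻, Ka = x²/(C − x) = (7.516e-05)²/(0.188 − 7.516e-05) = 3.01e-08.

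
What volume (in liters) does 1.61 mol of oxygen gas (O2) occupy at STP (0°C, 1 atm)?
At STP, 1 mol of gas occupies 22.4 L
Volume = 1.61 mol × 22.4 L/mol = 36.06 L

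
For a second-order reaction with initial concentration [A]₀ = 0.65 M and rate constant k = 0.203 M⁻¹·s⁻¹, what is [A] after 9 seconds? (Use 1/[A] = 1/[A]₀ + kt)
0.2971 M

1/[A] = 1/[A]₀ + k·t = 1/0.65 + (0.203)·(9) = 1.5385 + 1.8270 = 3.3655
[A] = 1/3.3655 = 0.2971 M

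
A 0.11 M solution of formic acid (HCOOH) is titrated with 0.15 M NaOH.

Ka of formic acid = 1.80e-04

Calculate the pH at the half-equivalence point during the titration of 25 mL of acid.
pH = pKa = 3.74

At the half-equivalence point, [HA] = [A⁻], so by Henderson–Hasselbalch pH = pKa + log(1) = pKa.
pKa = −log(1.80e-04) = 3.74.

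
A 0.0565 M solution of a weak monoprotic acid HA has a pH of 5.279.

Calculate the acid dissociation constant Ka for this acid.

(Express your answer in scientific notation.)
K_a = 4.90e-10

[H⁺] = 10^(−pH) = 10^(−5.279) = 5.260e-06 M. For HA ⇌ H⁺ + A⁻, Ka = x²/(C − x) = (5.260e-06)²/(0.0565 − 5.260e-06) = 4.90e-10.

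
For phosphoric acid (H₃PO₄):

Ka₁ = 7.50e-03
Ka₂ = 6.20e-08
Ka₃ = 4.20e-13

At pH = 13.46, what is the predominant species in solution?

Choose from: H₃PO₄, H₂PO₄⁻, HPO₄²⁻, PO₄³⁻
PO₄³⁻

pKa1 = 2.12, pKa2 = 7.21, pKa3 = 12.38. Each pKa is the crossover between adjacent species; pH = 13.46 lies in the region where PO₄³⁻ predominates.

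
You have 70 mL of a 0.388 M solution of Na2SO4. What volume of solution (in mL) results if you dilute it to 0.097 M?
Using M₁V₁ = M₂V₂:
0.388 × 70 = 0.097 × V₂
V₂ = (0.388 × 70) / 0.097 = 280 mL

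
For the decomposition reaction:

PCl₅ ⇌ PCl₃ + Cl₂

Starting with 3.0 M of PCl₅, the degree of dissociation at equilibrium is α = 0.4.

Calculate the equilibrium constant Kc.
K_c = 0.8000

x = α·[A]₀ = 0.4 × 3.0 = 1.2 M dissociated.
At eq: [PCl₅] = 3.0 − 1.2 = 1.8 M; [PCl₃] = [Cl₂] = x = 1.2 M.
Kc = [PCl₃][Cl₂]/[PCl₅] = (1.2)²/1.8 = 0.8.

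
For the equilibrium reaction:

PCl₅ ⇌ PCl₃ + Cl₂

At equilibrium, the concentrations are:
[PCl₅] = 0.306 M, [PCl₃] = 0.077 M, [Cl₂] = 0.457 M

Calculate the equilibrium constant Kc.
K_c = 0.1150

Kc = ([PCl₃] × [Cl₂]) / ([PCl₅])
   = ((0.077)·(0.457)) / ((0.306))
   = 0.035189 / 0.306 = 0.1150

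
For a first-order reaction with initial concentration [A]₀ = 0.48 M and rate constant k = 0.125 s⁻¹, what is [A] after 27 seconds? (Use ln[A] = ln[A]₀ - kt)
0.0164 M

ln[A] = ln[A]₀ - k·t = ln(0.48) - (0.125)·(27) = -0.7340 - 3.3750 = -4.1090
[A] = e^(-4.1090) = 0.0164 M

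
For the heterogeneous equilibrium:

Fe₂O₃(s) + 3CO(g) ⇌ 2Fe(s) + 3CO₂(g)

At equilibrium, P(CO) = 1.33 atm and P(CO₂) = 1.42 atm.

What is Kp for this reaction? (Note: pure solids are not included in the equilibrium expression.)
K_p = 1.217

Solids (Fe₂O₃, Fe) are excluded.
Kp = P(CO₂)³/P(CO)³ = (1.42)³/(1.33)³ = 2.863/2.353 = 1.217.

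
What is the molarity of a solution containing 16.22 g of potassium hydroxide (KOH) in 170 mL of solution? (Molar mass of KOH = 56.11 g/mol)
Moles of KOH = 16.22 g ÷ 56.11 g/mol = 0.289075 mol
Volume = 170 mL = 0.17 L
Molarity = 0.289075 mol ÷ 0.17 L = 1.7 M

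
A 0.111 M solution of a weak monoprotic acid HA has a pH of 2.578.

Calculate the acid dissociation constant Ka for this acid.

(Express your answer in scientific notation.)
K_a = 6.44e-05

[H⁺] = 10^(−pH) = 10^(−2.578) = 2.642e-03 M. For HA ⇌ H⁺ + A⁻, Ka = x²/(C − x) = (2.642e-03)²/(0.111 − 2.642e-03) = 6.44e-05.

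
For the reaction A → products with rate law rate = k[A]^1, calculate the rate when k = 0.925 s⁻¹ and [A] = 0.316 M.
0.2923 M/s

rate = k·[A]^1 = 0.925·(0.316)^1 = 0.925·0.316 = 0.2923 M/s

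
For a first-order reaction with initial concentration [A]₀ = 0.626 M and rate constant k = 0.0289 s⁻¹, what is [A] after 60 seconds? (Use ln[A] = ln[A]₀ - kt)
0.1105 M

ln[A] = ln[A]₀ - k·t = ln(0.626) - (0.0289)·(60) = -0.4684 - 1.7340 = -2.2024
[A] = e^(-2.2024) = 0.1105 M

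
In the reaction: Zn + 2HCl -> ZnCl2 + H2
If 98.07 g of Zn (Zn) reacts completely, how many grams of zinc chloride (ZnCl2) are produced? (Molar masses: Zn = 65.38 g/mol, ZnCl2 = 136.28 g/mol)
Moles of Zn = 98.07 g ÷ 65.38 g/mol = 1.5 mol
Mole ratio: 1 mol ZnCl2 / 1 mol Zn
Moles of ZnCl2 = 1.5 × (1/1) = 1.5 mol
Mass of ZnCl2 = 1.5 mol × 136.28 g/mol = 204.4 g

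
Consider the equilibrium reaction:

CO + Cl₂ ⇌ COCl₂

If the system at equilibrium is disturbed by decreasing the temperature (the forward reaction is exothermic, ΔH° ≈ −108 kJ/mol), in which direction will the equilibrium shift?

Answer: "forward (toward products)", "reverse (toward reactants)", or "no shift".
forward (toward products)

Apply Le Chatelier's principle: system shifts to counteract the change.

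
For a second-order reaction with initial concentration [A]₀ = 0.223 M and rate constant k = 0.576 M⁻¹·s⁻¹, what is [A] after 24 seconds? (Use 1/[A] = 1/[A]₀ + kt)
0.0546 M

1/[A] = 1/[A]₀ + k·t = 1/0.223 + (0.576)·(24) = 4.4843 + 13.8240 = 18.3083
[A] = 1/18.3083 = 0.0546 M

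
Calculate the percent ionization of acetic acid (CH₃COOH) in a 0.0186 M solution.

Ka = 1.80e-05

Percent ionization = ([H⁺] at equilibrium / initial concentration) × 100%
Percent ionization = 3.06%

Let x = [H⁺]. Ka = x²/(C - x) ⇒ x² + (1.80e-05)x - (1.80e-05)(0.0186) = 0. x = 5.6969e-04. Percent = (5.6969e-04/0.0186) × 100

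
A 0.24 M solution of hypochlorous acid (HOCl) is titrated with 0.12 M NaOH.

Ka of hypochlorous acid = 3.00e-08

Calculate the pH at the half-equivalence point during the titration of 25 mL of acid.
pH = pKa = 7.52

At the half-equivalence point, [HA] = [A⁻], so by Henderson–Hasselbalch pH = pKa + log(1) = pKa.
pKa = −log(3.00e-08) = 7.52.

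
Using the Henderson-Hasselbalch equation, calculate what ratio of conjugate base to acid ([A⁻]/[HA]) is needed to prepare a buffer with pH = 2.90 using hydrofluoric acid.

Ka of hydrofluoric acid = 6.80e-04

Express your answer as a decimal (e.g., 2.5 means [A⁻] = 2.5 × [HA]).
[A⁻]/[HA] = 0.540

pKa = −log(6.80e-04) = 3.1675. pH = pKa + log([A⁻]/[HA]). 2.90 = 3.1675 + log(ratio). log(ratio) = 2.90 − 3.1675 = -0.2675. ratio = 10^(-0.2675) = 0.540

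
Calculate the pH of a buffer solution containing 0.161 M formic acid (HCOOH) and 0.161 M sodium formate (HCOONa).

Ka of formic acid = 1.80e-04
pH = 3.74

pKa = -log(1.80e-04) = 3.74. pH = pKa + log([A⁻]/[HA]) = 3.74 + log(0.161/0.161)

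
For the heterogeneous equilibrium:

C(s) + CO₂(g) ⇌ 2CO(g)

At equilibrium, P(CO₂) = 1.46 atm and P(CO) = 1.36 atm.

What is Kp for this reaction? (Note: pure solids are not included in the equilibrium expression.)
K_p = 1.267

Solid C is excluded.
Kp = P(CO)²/P(CO₂) = (1.36)²/1.46 = 1.85/1.46 = 1.267.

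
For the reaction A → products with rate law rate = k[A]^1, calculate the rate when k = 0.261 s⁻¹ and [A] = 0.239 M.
0.06238 M/s

rate = k·[A]^1 = 0.261·(0.239)^1 = 0.261·0.239 = 0.06238 M/s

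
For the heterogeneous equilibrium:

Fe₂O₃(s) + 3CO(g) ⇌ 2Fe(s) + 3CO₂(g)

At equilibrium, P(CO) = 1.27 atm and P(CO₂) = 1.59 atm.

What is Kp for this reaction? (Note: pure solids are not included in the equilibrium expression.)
K_p = 1.962

Solids (Fe₂O₃, Fe) are excluded.
Kp = P(CO₂)³/P(CO)³ = (1.59)³/(1.27)³ = 4.02/2.048 = 1.962.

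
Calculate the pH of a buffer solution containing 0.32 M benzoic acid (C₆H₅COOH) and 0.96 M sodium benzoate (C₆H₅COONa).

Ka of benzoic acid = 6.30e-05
pH = 4.68

pKa = -log(6.30e-05) = 4.20. pH = pKa + log([A⁻]/[HA]) = 4.20 + log(0.96/0.32)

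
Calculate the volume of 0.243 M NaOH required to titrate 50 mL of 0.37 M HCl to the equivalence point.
V_{base} = 76.1 mL

At equivalence: moles acid = moles base.
moles HCl = 0.37 M × 0.05 L = 0.0185 mol
V_NaOH = 0.0185 mol ÷ 0.243 M = 0.07613 L = 76.1 mL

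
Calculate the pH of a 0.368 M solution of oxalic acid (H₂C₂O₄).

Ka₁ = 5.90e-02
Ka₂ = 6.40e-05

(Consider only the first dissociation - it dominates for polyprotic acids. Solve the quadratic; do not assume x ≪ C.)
pH = 0.92

x² + Ka₁·x − Ka₁·C = 0 with Ka₁ = 5.90e-02, C = 0.368.
x = (−Ka₁ + √(Ka₁² + 4·Ka₁·C))/2 = 1.2077e-01 M, so pH = 0.92.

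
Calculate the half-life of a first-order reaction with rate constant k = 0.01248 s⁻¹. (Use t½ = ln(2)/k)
55.54 s

t½ = ln(2)/k = 0.6931/0.01248 = 55.54 s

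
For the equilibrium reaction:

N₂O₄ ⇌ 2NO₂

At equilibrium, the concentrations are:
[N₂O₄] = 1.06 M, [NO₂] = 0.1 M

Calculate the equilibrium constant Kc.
K_c = 9.43e-03

Kc = ([NO₂]^2) / ([N₂O₄])
   = ((0.1)^2) / ((1.06))
   = 0.01 / 1.06 = 9.43e-03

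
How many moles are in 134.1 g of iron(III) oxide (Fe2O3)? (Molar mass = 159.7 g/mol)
Moles = 134.1 g ÷ 159.7 g/mol = 0.8397 mol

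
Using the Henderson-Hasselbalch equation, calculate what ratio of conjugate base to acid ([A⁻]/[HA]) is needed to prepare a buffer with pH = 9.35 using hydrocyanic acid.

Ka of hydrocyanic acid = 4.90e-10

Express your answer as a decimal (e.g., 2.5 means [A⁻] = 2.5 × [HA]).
[A⁻]/[HA] = 1.097

pKa = −log(4.90e-10) = 9.3098. pH = pKa + log([A⁻]/[HA]). 9.35 = 9.3098 + log(ratio). log(ratio) = 9.35 − 9.3098 = 0.0402. ratio = 10^(0.0402) = 1.097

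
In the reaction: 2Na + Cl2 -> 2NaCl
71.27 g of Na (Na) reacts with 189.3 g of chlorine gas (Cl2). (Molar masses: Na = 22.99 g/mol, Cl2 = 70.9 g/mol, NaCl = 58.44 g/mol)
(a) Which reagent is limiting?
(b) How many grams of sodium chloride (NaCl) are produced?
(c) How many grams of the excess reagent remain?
(a) Na, (b) 181.2 g, (c) 79.4 g

Moles of Na = 71.27 g ÷ 22.99 g/mol = 3.10004 mol
Moles of Cl2 = 189.3 g ÷ 70.9 g/mol = 2.66996 mol
Moles ÷ coefficient: Na: 3.10004/2 = 1.55, Cl2: 2.66996/1 = 2.67
(a) Na has the smaller value, so Na is the limiting reagent.
(b) Moles of NaCl = 3.10004 mol Na × (2/2) = 3.10004 mol; mass = 3.10004 mol × 58.44 g/mol = 181.2 g
(c) Cl2 consumed = 3.10004 × (1/2) = 1.55002 mol; remaining = 2.66996 − 1.55002 = 1.11994 mol; mass = 1.11994 mol × 70.9 g/mol = 79.4 g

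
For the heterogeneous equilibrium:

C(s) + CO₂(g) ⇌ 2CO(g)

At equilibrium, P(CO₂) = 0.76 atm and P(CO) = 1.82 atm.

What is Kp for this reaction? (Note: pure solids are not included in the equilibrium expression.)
K_p = 4.358

Solid C is excluded.
Kp = P(CO)²/P(CO₂) = (1.82)²/0.76 = 3.312/0.76 = 4.358.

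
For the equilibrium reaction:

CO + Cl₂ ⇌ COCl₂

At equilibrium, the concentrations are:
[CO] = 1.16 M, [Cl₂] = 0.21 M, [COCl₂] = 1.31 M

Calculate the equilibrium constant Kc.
K_c = 5.3777

Kc = ([COCl₂]) / ([CO] × [Cl₂])
   = ((1.31)) / ((1.16)·(0.21))
   = 1.31 / 0.2436 = 5.3777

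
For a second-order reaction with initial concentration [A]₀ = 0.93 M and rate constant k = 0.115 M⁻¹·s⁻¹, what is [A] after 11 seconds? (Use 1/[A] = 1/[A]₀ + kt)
0.4273 M

1/[A] = 1/[A]₀ + k·t = 1/0.93 + (0.115)·(11) = 1.0753 + 1.2650 = 2.3403
[A] = 1/2.3403 = 0.4273 M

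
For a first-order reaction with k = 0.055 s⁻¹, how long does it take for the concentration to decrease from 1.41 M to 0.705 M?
12.60 s

From ln[A] = ln[A]₀ - k·t: t = ln([A]₀/[A])/k = ln(1.41/0.705)/0.055 = ln(2.0000)/0.055 = 0.6931/0.055 = 12.60 s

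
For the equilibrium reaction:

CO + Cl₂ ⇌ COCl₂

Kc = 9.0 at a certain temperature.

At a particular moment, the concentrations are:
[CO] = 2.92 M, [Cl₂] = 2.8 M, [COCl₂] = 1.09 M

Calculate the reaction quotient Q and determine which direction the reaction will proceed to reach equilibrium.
Q = 0.133, Q < K, reaction proceeds forward (toward products)

Q = ([COCl₂]) / ([CO] × [Cl₂])
  = ((1.09)) / ((2.92)·(2.8)) = 1.09/8.176 = 0.1333
Since Q = 0.1333 < Kc = 9.0, the reaction proceeds forward (toward products) to reach equilibrium.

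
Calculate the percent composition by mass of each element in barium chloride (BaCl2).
Ba: 65.95%, Cl: 34.05%

Molar mass of BaCl2 = 208.23 g/mol
% Ba = (1 × 137.33) / 208.23 × 100% = 137.33 / 208.23 × 100% = 65.95%
% Cl = (2 × 35.45) / 208.23 × 100% = 70.9 / 208.23 × 100% = 34.05%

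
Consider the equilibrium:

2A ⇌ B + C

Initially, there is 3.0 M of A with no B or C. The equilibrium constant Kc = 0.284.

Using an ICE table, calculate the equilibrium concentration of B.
[B] = 0.774 M

ICE: [A] = 3.0 − 2x, [B] = [C] = x.
Kc = x²/(3.0 − 2x)² = 0.284 ⇒ √Kc = x/(3.0 − 2x).
x = √0.284·3.0/(1 + 2√0.284) = 0.53292·3.0/2.0658 = 0.7739.
[B] = x = 0.774 M.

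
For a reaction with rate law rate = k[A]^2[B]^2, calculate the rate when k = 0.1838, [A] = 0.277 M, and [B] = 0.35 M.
0.001728 M/s

rate = k·[A]^2·[B]^2 = 0.1838·(0.277)^2·(0.35)^2 = 0.1838·0.076729·0.1225 = 0.001728 M/s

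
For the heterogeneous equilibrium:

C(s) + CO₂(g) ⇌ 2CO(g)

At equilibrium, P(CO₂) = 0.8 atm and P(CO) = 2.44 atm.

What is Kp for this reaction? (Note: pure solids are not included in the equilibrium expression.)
K_p = 7.442

Solid C is excluded.
Kp = P(CO)²/P(CO₂) = (2.44)²/0.8 = 5.954/0.8 = 7.442.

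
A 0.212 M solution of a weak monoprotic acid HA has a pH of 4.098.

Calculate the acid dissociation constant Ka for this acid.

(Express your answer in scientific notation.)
K_a = 3.00e-08

[H⁺] = 10^(−pH) = 10^(−4.098) = 7.980e-05 M. For HA ⇌ H⁺ + A⁻, Ka = x²/(C − x) = (7.980e-05)²/(0.212 − 7.980e-05) = 3.00e-08.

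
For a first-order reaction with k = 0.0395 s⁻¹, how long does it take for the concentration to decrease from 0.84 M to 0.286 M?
27.28 s

From ln[A] = ln[A]₀ - k·t: t = ln([A]₀/[A])/k = ln(0.84/0.286)/0.0395 = ln(2.9371)/0.0395 = 1.0774/0.0395 = 27.28 s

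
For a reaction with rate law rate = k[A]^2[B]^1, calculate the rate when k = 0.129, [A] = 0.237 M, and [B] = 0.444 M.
0.003217 M/s

rate = k·[A]^2·[B]^1 = 0.129·(0.237)^2·(0.444)^1 = 0.129·0.056169·0.444 = 0.003217 M/s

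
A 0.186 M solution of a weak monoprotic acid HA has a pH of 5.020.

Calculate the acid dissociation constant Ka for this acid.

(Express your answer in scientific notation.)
K_a = 4.90e-10

[H⁺] = 10^(−pH) = 10^(−5.020) = 9.550e-06 M. For HA ⇌ H⁺ + A⁻, Ka = x²/(C − x) = (9.550e-06)²/(0.186 − 9.550e-06) = 4.90e-10.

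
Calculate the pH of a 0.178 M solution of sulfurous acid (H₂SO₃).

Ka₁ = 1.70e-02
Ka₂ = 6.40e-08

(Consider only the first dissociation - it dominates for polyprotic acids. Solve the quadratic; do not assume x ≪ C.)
pH = 1.33

x² + Ka₁·x − Ka₁·C = 0 with Ka₁ = 1.70e-02, C = 0.178.
x = (−Ka₁ + √(Ka₁² + 4·Ka₁·C))/2 = 4.7162e-02 M, so pH = 1.33.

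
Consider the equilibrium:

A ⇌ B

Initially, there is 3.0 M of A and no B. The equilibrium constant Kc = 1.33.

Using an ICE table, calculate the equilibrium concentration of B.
[B] = 1.712 M

ICE: [A] = 3.0 − x, [B] = x.
Kc = x/(3.0 − x) = 1.33 ⇒ x = 1.33·3.0/(1 + 1.33) = 3.99/2.33 = 1.712.
[B] = x = 1.712 M.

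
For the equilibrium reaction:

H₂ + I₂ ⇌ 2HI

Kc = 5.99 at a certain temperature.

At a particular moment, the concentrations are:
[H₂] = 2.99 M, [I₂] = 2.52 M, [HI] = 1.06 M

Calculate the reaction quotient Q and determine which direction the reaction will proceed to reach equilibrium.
Q = 0.149, Q < K, reaction proceeds forward (toward products)

Q = ([HI]^2) / ([H₂] × [I₂])
  = ((1.06)^2) / ((2.99)·(2.52)) = 1.1236/7.5348 = 0.1491
Since Q = 0.1491 < Kc = 5.99, the reaction proceeds forward (toward products) to reach equilibrium.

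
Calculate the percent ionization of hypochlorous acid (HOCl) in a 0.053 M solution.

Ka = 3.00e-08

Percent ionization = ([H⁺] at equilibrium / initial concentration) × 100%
Percent ionization = 0.0752%

Let x = [H⁺]. Ka = x²/(C - x) ⇒ x² + (3.00e-08)x - (3.00e-08)(0.053) = 0. x = 3.9860e-05. Percent = (3.9860e-05/0.053) × 100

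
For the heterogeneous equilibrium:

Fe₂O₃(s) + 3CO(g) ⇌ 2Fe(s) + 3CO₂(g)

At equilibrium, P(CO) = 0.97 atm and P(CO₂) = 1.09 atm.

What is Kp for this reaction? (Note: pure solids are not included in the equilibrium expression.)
K_p = 1.419

Solids (Fe₂O₃, Fe) are excluded.
Kp = P(CO₂)³/P(CO)³ = (1.09)³/(0.97)³ = 1.295/0.9127 = 1.419.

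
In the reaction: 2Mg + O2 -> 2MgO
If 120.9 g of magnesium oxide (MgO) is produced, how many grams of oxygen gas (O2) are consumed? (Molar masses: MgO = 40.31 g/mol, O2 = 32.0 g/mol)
Moles of MgO = 120.9 g ÷ 40.31 g/mol = 2.99926 mol
Mole ratio: 1 mol O2 / 2 mol MgO
Moles of O2 = 2.99926 × (1/2) = 1.49963 mol
Mass of O2 = 1.49963 mol × 32.0 g/mol = 47.99 g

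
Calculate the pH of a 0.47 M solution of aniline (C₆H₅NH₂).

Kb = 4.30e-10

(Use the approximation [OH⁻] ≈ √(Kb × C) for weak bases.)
pH = 9.15

[OH⁻] = √(Kb × C) = √(4.30e-10 × 0.47) = 1.4216e-05. pOH = 4.85, pH = 14 - pOH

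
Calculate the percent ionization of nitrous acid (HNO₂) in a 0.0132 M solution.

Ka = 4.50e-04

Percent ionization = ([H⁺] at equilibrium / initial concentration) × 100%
Percent ionization = 16.8%

Let x = [H⁺]. Ka = x²/(C - x) ⇒ x² + (4.50e-04)x - (4.50e-04)(0.0132) = 0. x = 2.2226e-03. Percent = (2.2226e-03/0.0132) × 100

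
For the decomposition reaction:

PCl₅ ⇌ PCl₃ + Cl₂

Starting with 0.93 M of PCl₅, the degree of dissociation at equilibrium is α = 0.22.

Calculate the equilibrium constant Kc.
K_c = 0.0577

x = α·[A]₀ = 0.22 × 0.93 = 0.2046 M dissociated.
At eq: [PCl₅] = 0.93 − 0.2046 = 0.7254 M; [PCl₃] = [Cl₂] = x = 0.2046 M.
Kc = [PCl₃][Cl₂]/[PCl₅] = (0.2046)²/0.7254 = 0.05771.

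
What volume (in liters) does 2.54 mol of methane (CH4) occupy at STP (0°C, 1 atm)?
At STP, 1 mol of gas occupies 22.4 L
Volume = 2.54 mol × 22.4 L/mol = 56.90 L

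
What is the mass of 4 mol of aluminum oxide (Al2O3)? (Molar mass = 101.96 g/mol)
Mass = 4 mol × 101.96 g/mol = 407.8 g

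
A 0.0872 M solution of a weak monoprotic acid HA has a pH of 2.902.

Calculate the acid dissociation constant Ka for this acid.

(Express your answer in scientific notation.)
K_a = 1.83e-05

[H⁺] = 10^(−pH) = 10^(−2.902) = 1.253e-03 M. For HA ⇌ H⁺ + A⁻, Ka = x²/(C − x) = (1.253e-03)²/(0.0872 − 1.253e-03) = 1.83e-05.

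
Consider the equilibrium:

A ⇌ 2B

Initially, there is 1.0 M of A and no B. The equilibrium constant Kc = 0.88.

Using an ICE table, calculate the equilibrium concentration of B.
[B] = 0.744 M

ICE: [A] = 1.0 − x, [B] = 2x.
Kc = (2x)²/(1.0 − x) = 0.88 ⇒ 4x² + 0.88x − 0.88 = 0.
x = (−0.88 + √(0.88² + 4·4·0.88))/(2·4) = (−0.88 + √14.854)/8 = 0.37177.
[B] = 2x = 0.744 M.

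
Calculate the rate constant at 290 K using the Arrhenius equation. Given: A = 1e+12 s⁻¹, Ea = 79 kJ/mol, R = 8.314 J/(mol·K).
5.89e-03 s⁻¹

k = A·exp(-Ea/(R·T)) = 1e+12·exp(-79000/(8.314·290)) = 1e+12·exp(-32.7657) = 1e+12·5.8891e-15 = 5.89e-03 s⁻¹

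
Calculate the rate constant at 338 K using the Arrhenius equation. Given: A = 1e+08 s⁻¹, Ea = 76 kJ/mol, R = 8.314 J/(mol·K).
1.80e-04 s⁻¹

k = A·exp(-Ea/(R·T)) = 1e+08·exp(-76000/(8.314·338)) = 1e+08·exp(-27.0450) = 1e+08·1.7968e-12 = 1.80e-04 s⁻¹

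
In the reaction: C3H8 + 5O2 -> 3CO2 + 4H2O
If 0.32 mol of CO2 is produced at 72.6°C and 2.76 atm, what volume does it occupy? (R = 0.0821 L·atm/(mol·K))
T = 72.6°C + 273.15 = 345.75 K
V = nRT/P = (0.32 × 0.0821 × 345.75) / 2.76
V = 3.29 L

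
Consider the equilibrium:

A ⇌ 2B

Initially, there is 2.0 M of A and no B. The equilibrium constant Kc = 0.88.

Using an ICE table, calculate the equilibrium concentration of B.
[B] = 1.125 M

ICE: [A] = 2.0 − x, [B] = 2x.
Kc = (2x)²/(2.0 − x) = 0.88 ⇒ 4x² + 0.88x − 1.76 = 0.
x = (−0.88 + √(0.88² + 4·4·1.76))/(2·4) = (−0.88 + √28.934)/8 = 0.56238.
[B] = 2x = 1.125 M.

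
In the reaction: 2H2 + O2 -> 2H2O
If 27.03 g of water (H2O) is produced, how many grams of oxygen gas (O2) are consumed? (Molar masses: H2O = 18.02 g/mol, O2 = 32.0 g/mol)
Moles of H2O = 27.03 g ÷ 18.02 g/mol = 1.5 mol
Mole ratio: 1 mol O2 / 2 mol H2O
Moles of O2 = 1.5 × (1/2) = 0.75 mol
Mass of O2 = 0.75 mol × 32.0 g/mol = 24 g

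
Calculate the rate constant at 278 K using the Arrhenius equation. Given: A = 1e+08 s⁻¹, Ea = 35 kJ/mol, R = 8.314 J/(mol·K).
2.65e+01 s⁻¹

k = A·exp(-Ea/(R·T)) = 1e+08·exp(-35000/(8.314·278)) = 1e+08·exp(-15.1430) = 1e+08·2.6513e-07 = 2.65e+01 s⁻¹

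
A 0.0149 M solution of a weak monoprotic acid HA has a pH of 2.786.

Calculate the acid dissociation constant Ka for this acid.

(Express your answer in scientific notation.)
K_a = 2.02e-04

[H⁺] = 10^(−pH) = 10^(−2.786) = 1.637e-03 M. For HA ⇌ H⁺ + A⁻, Ka = x²/(C − x) = (1.637e-03)²/(0.0149 − 1.637e-03) = 2.02e-04.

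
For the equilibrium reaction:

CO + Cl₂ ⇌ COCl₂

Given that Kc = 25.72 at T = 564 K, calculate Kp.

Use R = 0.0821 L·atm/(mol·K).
K_p = 0.5555

Δn = (moles gaseous products) − (moles gaseous reactants) = -1
T = 564 K; RT = 0.0821 × 564 = 46.3044
Kp = Kc·(RT)^Δn = 25.72 × (46.3044)^-1 = 25.72 × 0.0215962 = 0.5555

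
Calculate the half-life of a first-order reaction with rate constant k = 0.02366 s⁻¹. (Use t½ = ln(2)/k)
29.30 s

t½ = ln(2)/k = 0.6931/0.02366 = 29.30 s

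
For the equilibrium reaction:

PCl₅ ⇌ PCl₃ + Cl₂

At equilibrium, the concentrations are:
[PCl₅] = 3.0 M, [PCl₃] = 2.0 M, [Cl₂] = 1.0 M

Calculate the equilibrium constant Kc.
K_c = 0.6667

Kc = ([PCl₃] × [Cl₂]) / ([PCl₅])
   = ((2.0)·(1.0)) / ((3.0))
   = 2 / 3 = 0.6667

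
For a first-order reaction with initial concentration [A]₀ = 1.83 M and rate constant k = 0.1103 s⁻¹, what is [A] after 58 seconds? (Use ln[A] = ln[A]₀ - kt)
0.0030 M

ln[A] = ln[A]₀ - k·t = ln(1.83) - (0.1103)·(58) = 0.6043 - 6.3974 = -5.7931
[A] = e^(-5.7931) = 0.0030 M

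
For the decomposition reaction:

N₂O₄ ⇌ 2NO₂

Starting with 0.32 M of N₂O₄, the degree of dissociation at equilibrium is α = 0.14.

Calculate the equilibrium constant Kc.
K_c = 0.0292

x = α·[A]₀ = 0.14 × 0.32 = 0.0448 M dissociated.
At eq: [N₂O₄] = 0.32 − 0.0448 = 0.2752 M; [NO₂] = 2x = 0.0896 M.
Kc = [NO₂]²/[N₂O₄] = (0.0896)²/0.2752 = 0.02917.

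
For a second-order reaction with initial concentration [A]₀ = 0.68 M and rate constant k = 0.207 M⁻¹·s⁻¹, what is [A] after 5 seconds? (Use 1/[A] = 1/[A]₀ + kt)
0.3991 M

1/[A] = 1/[A]₀ + k·t = 1/0.68 + (0.207)·(5) = 1.4706 + 1.0350 = 2.5056
[A] = 1/2.5056 = 0.3991 M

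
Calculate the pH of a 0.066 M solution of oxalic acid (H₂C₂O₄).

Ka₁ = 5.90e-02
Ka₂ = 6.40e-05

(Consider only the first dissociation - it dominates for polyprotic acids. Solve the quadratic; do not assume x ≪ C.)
pH = 1.40

x² + Ka₁·x − Ka₁·C = 0 with Ka₁ = 5.90e-02, C = 0.066.
x = (−Ka₁ + √(Ka₁² + 4·Ka₁·C))/2 = 3.9524e-02 M, so pH = 1.40.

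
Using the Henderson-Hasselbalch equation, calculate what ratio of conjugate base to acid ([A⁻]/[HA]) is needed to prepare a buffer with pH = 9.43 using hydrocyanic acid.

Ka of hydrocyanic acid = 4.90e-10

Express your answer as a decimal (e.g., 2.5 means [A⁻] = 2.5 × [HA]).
[A⁻]/[HA] = 1.319

pKa = −log(4.90e-10) = 9.3098. pH = pKa + log([A⁻]/[HA]). 9.43 = 9.3098 + log(ratio). log(ratio) = 9.43 − 9.3098 = 0.1202. ratio = 10^(0.1202) = 1.319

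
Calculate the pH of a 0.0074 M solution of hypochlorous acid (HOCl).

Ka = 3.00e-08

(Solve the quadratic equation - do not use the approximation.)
pH = 4.83

x² + Ka×x - Ka×C = 0. Using quadratic formula: [H⁺] = 1.4885e-05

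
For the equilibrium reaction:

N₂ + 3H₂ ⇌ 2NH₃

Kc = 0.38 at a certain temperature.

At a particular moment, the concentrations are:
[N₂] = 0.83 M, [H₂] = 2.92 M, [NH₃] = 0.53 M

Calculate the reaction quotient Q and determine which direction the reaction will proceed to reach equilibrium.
Q = 0.014, Q < K, reaction proceeds forward (toward products)

Q = ([NH₃]^2) / ([N₂] × [H₂]^3)
  = ((0.53)^2) / ((0.83)·(2.92)^3) = 0.2809/20.665 = 0.01359
Since Q = 0.01359 < Kc = 0.38, the reaction proceeds forward (toward products) to reach equilibrium.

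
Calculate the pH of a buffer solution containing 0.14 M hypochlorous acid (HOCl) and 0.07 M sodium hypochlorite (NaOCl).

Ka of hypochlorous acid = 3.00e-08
pH = 7.22

pKa = -log(3.00e-08) = 7.52. pH = pKa + log([A⁻]/[HA]) = 7.52 + log(0.07/0.14)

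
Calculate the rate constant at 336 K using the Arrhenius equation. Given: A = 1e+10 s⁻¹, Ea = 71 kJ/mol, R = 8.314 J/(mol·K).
9.16e-02 s⁻¹

k = A·exp(-Ea/(R·T)) = 1e+10·exp(-71000/(8.314·336)) = 1e+10·exp(-25.4161) = 1e+10·9.1606e-12 = 9.16e-02 s⁻¹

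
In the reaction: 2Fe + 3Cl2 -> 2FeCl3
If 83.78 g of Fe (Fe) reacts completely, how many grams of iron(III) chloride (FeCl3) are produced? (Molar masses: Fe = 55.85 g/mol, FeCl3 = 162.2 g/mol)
Moles of Fe = 83.78 g ÷ 55.85 g/mol = 1.50009 mol
Mole ratio: 2 mol FeCl3 / 2 mol Fe
Moles of FeCl3 = 1.50009 × (2/2) = 1.50009 mol
Mass of FeCl3 = 1.50009 mol × 162.2 g/mol = 243.3 g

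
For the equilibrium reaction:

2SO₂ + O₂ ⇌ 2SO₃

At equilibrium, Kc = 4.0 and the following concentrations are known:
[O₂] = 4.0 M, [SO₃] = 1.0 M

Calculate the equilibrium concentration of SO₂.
[SO₂] = 0.2500 M

Kc = ([SO₃]^2) / ([SO₂]^2 × [O₂]) = 4.0
[SO₂]^2 = (product terms)/(Kc · other reactant terms) = 1 / (4.0 · 4) = 0.0625
[SO₂] = (0.0625)^(1/2) = 0.2500 M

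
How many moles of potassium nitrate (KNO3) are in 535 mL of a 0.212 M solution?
Moles = Molarity × Volume (L)
Moles = 0.212 M × 0.535 L = 0.1134 mol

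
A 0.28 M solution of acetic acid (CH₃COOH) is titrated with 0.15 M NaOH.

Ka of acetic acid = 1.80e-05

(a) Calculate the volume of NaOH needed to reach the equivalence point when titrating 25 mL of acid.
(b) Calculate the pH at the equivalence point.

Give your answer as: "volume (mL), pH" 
V = 46.7 mL, pH = 8.87

(a) At equivalence: moles acid = moles base.
moles acid = 0.28 × 0.025 = 0.007 mol; V_NaOH = 0.007/0.15 = 0.04667 L = 46.7 mL.
(b) At equivalence, all acid → conjugate base A⁻ at [A⁻] = 0.007/0.07167 = 0.09767 M.
Kb = Kw/Ka = 1.0e-14/1.80e-05 = 5.556e-10; [OH⁻] = √(Kb·[A⁻]) = 7.366e-06; pOH = 5.13; pH = 14 − pOH = 8.87.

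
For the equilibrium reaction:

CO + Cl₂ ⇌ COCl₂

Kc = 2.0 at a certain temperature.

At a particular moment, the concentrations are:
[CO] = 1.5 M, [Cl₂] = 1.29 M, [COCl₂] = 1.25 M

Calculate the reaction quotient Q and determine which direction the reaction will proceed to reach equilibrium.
Q = 0.646, Q < K, reaction proceeds forward (toward products)

Q = ([COCl₂]) / ([CO] × [Cl₂])
  = ((1.25)) / ((1.5)·(1.29)) = 1.25/1.935 = 0.646
Since Q = 0.646 < Kc = 2.0, the reaction proceeds forward (toward products) to reach equilibrium.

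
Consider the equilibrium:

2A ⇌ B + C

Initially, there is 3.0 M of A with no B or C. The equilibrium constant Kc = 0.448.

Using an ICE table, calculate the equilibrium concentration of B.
[B] = 0.859 M

ICE: [A] = 3.0 − 2x, [B] = [C] = x.
Kc = x²/(3.0 − 2x)² = 0.448 ⇒ √Kc = x/(3.0 − 2x).
x = √0.448·3.0/(1 + 2√0.448) = 0.66933·3.0/2.3387 = 0.85861.
[B] = x = 0.859 M.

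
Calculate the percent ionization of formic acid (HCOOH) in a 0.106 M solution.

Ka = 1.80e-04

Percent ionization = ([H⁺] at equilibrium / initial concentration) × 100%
Percent ionization = 4.04%

Let x = [H⁺]. Ka = x²/(C - x) ⇒ x² + (1.80e-04)x - (1.80e-04)(0.106) = 0. x = 4.2790e-03. Percent = (4.2790e-03/0.106) × 100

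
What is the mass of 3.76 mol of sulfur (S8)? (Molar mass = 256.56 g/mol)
Mass = 3.76 mol × 256.56 g/mol = 964.7 g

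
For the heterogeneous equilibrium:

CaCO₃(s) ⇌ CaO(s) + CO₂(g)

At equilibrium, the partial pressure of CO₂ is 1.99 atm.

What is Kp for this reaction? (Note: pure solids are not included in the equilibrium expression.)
K_p = 1.99

Solids (CaCO₃, CaO) have activity 1 and are excluded.
Kp = P(CO₂) = 1.99.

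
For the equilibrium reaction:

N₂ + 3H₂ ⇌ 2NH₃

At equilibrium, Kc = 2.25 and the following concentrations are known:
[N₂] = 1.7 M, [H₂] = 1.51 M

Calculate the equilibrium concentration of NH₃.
[NH₃] = 3.6290 M

Kc = ([NH₃]^2) / ([N₂] × [H₂]^3) = 2.25
[NH₃]^2 = Kc · (reactant terms)/(other product terms) = 2.25 · 5.853 / 1 = 13.169
[NH₃] = (13.169)^(1/2) = 3.6290 M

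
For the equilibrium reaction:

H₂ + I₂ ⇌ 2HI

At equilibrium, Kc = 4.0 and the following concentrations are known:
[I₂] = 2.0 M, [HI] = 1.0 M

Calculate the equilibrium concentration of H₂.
[H₂] = 0.1250 M

Kc = ([HI]^2) / ([H₂] × [I₂]) = 4.0
[H₂]^1 = (product terms)/(Kc · other reactant terms) = 1 / (4.0 · 2) = 0.125
[H₂] = 0.1250 M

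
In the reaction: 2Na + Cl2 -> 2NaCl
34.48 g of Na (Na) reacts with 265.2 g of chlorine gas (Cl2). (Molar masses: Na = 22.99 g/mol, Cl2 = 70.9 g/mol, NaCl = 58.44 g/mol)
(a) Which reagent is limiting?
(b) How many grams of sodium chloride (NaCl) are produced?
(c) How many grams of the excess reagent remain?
(a) Na, (b) 87.65 g, (c) 212 g

Moles of Na = 34.48 g ÷ 22.99 g/mol = 1.49978 mol
Moles of Cl2 = 265.2 g ÷ 70.9 g/mol = 3.74048 mol
Moles ÷ coefficient: Na: 1.49978/2 = 0.7499, Cl2: 3.74048/1 = 3.74
(a) Na has the smaller value, so Na is the limiting reagent.
(b) Moles of NaCl = 1.49978 mol Na × (2/2) = 1.49978 mol; mass = 1.49978 mol × 58.44 g/mol = 87.65 g
(c) Cl2 consumed = 1.49978 × (1/2) = 0.749891 mol; remaining = 3.74048 − 0.749891 = 2.99059 mol; mass = 2.99059 mol × 70.9 g/mol = 212 g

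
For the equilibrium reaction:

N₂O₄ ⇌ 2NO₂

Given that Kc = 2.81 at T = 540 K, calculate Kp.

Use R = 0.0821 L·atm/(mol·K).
K_p = 124.5785

Δn = (moles gaseous products) − (moles gaseous reactants) = 1
T = 540 K; RT = 0.0821 × 540 = 44.334
Kp = Kc·(RT)^Δn = 2.81 × (44.334)^1 = 2.81 × 44.334 = 124.5785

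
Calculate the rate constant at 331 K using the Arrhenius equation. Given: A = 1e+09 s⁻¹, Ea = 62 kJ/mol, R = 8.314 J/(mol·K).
1.64e-01 s⁻¹

k = A·exp(-Ea/(R·T)) = 1e+09·exp(-62000/(8.314·331)) = 1e+09·exp(-22.5296) = 1e+09·1.6425e-10 = 1.64e-01 s⁻¹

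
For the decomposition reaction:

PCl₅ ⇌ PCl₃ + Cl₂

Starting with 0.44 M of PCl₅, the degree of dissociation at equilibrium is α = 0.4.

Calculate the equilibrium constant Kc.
K_c = 0.1173

x = α·[A]₀ = 0.4 × 0.44 = 0.176 M dissociated.
At eq: [PCl₅] = 0.44 − 0.176 = 0.264 M; [PCl₃] = [Cl₂] = x = 0.176 M.
Kc = [PCl₃][Cl₂]/[PCl₅] = (0.176)²/0.264 = 0.1173.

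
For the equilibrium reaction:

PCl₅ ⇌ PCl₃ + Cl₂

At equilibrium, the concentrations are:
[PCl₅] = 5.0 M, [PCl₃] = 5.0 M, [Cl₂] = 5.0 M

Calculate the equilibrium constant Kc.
K_c = 5.0000

Kc = ([PCl₃] × [Cl₂]) / ([PCl₅])
   = ((5.0)·(5.0)) / ((5.0))
   = 25 / 5 = 5.0000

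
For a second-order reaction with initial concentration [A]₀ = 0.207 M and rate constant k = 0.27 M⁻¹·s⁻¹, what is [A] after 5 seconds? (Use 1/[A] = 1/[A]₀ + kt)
0.1618 M

1/[A] = 1/[A]₀ + k·t = 1/0.207 + (0.27)·(5) = 4.8309 + 1.3500 = 6.1809
[A] = 1/6.1809 = 0.1618 M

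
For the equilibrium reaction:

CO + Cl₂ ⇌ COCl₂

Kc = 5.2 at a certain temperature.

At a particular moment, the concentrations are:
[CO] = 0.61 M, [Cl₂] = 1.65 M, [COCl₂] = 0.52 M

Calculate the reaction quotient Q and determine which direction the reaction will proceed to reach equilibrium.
Q = 0.517, Q < K, reaction proceeds forward (toward products)

Q = ([COCl₂]) / ([CO] × [Cl₂])
  = ((0.52)) / ((0.61)·(1.65)) = 0.52/1.0065 = 0.5166
Since Q = 0.5166 < Kc = 5.2, the reaction proceeds forward (toward products) to reach equilibrium.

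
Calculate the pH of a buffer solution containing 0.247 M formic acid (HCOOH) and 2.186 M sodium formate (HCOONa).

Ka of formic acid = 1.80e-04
pH = 4.69

pKa = -log(1.80e-04) = 3.74. pH = pKa + log([A⁻]/[HA]) = 3.74 + log(2.186/0.247)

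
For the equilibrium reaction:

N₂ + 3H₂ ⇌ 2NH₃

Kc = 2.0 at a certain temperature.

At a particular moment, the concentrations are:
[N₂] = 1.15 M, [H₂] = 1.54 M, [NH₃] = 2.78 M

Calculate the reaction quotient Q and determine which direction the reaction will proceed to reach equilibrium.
Q = 1.840, Q < K, reaction proceeds forward (toward products)

Q = ([NH₃]^2) / ([N₂] × [H₂]^3)
  = ((2.78)^2) / ((1.15)·(1.54)^3) = 7.7284/4.2001 = 1.84
Since Q = 1.84 < Kc = 2.0, the reaction proceeds forward (toward products) to reach equilibrium.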